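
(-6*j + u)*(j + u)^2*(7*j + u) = -42*j^4 - 83*j^3*u - 39*j^2*u^2 + 3*j*u^3 + u^4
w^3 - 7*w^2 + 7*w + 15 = (w - 5)*(w - 3)*(w + 1)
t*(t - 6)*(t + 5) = t^3 - t^2 - 30*t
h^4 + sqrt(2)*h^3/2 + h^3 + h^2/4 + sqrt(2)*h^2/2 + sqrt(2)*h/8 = h*(h + 1/2)^2*(h + sqrt(2)/2)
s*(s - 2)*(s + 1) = s^3 - s^2 - 2*s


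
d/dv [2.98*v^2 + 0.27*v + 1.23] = 5.96*v + 0.27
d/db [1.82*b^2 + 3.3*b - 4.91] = 3.64*b + 3.3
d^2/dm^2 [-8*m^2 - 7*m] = -16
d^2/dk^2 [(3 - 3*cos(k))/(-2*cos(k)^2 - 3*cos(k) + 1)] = 3*(-36*sin(k)^4*cos(k) + 22*sin(k)^4 - 34*sin(k)^2 - 19*cos(k)/2 - 9*cos(3*k)/2 + 2*cos(5*k) - 4)/(-2*sin(k)^2 + 3*cos(k) + 1)^3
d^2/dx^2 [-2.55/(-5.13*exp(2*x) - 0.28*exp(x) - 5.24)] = (2.55*(10.26*exp(x) + 0.28)*(20.52*exp(x) + 0.56)*exp(x) - (52.326*exp(x) + 0.714)*(5.13*exp(2*x) + 0.28*exp(x) + 5.24))*exp(x)/(5.13*exp(2*x) + 0.28*exp(x) + 5.24)^3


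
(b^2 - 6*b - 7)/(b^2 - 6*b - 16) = (-b^2 + 6*b + 7)/(-b^2 + 6*b + 16)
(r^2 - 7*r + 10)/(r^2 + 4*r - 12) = (r - 5)/(r + 6)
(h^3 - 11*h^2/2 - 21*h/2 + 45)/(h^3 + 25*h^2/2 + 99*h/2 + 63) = (2*h^2 - 17*h + 30)/(2*h^2 + 19*h + 42)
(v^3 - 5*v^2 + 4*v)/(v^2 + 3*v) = (v^2 - 5*v + 4)/(v + 3)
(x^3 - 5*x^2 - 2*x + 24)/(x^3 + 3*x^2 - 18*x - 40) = (x - 3)/(x + 5)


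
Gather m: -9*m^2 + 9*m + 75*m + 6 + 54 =-9*m^2 + 84*m + 60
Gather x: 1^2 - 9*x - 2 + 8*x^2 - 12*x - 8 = 8*x^2 - 21*x - 9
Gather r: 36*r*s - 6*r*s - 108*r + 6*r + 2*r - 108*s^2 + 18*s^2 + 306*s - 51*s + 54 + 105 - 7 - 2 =r*(30*s - 100) - 90*s^2 + 255*s + 150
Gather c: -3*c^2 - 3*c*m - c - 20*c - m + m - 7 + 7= -3*c^2 + c*(-3*m - 21)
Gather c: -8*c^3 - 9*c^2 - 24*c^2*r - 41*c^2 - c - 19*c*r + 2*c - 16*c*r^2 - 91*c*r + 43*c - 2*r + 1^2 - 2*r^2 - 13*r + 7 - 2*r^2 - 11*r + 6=-8*c^3 + c^2*(-24*r - 50) + c*(-16*r^2 - 110*r + 44) - 4*r^2 - 26*r + 14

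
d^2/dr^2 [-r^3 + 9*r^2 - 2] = 18 - 6*r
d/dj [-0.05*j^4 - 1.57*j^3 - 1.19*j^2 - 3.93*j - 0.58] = -0.2*j^3 - 4.71*j^2 - 2.38*j - 3.93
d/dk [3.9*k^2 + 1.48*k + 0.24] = 7.8*k + 1.48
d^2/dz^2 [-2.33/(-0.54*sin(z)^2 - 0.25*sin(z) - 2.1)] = (-2.717712*sin(z)^4 - 0.94365*sin(z)^3 + 14.499823*sin(z)^2 + 3.11055*sin(z) - 4.99319)/(0.54*sin(z)^2 + 0.25*sin(z) + 2.1)^3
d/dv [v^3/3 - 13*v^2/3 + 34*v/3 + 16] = v^2 - 26*v/3 + 34/3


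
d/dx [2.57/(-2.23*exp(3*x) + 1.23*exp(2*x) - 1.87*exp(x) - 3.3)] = (17.1933*exp(2*x) - 6.3222*exp(x) + 4.8059)*exp(x)/(2.23*exp(3*x) - 1.23*exp(2*x) + 1.87*exp(x) + 3.3)^2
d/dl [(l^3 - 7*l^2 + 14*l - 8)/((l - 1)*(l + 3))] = (l^2 + 6*l - 26)/(l^2 + 6*l + 9)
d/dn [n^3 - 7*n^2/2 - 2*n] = 3*n^2 - 7*n - 2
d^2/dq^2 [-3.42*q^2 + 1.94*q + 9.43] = -6.84000000000000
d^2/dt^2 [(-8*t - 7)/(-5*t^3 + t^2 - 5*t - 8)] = 2*((8*t + 7)*(15*t^2 - 2*t + 5)^2 + (-120*t^2 + 16*t - (8*t + 7)*(15*t - 1) - 40)*(5*t^3 - t^2 + 5*t + 8))/(5*t^3 - t^2 + 5*t + 8)^3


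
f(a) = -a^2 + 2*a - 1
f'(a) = 2 - 2*a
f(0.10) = -0.81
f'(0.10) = 1.80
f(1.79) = -0.62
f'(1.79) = -1.58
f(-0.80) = -3.24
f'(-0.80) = 3.60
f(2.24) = -1.54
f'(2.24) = -2.48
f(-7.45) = -71.40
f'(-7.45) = 16.90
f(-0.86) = -3.46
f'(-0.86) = 3.72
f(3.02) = -4.08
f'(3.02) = -4.04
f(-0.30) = -1.69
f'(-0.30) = 2.60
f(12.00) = -121.00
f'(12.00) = -22.00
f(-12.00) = -169.00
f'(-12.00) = 26.00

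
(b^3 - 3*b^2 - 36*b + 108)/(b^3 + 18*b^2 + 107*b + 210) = (b^2 - 9*b + 18)/(b^2 + 12*b + 35)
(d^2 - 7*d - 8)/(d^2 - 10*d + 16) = (d + 1)/(d - 2)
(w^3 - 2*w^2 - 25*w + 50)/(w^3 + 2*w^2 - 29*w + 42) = (w^2 - 25)/(w^2 + 4*w - 21)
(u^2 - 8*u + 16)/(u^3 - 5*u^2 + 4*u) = (u - 4)/(u*(u - 1))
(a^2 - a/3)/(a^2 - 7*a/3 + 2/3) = a/(a - 2)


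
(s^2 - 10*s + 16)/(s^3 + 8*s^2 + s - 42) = (s - 8)/(s^2 + 10*s + 21)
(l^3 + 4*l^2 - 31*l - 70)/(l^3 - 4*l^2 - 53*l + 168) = (l^2 - 3*l - 10)/(l^2 - 11*l + 24)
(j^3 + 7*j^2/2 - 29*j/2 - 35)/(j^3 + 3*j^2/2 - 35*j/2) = (j + 2)/j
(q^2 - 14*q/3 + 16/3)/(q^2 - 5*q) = (3*q^2 - 14*q + 16)/(3*q*(q - 5))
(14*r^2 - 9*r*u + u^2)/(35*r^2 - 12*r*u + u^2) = (2*r - u)/(5*r - u)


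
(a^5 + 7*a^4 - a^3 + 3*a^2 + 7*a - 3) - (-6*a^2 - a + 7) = a^5 + 7*a^4 - a^3 + 9*a^2 + 8*a - 10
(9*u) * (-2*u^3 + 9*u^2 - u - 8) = -18*u^4 + 81*u^3 - 9*u^2 - 72*u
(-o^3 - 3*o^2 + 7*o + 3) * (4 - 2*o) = 2*o^4 + 2*o^3 - 26*o^2 + 22*o + 12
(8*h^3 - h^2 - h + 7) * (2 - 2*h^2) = -16*h^5 + 2*h^4 + 18*h^3 - 16*h^2 - 2*h + 14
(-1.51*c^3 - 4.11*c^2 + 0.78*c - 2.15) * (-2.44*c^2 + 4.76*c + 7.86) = 3.6844*c^5 + 2.8408*c^4 - 33.3354*c^3 - 23.3458*c^2 - 4.1032*c - 16.899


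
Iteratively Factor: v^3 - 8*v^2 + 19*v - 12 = (v - 1)*(v^2 - 7*v + 12) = (v - 3)*(v - 1)*(v - 4)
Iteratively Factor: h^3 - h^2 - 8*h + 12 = (h + 3)*(h^2 - 4*h + 4) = (h - 2)*(h + 3)*(h - 2)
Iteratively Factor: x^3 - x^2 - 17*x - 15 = (x + 1)*(x^2 - 2*x - 15) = (x + 1)*(x + 3)*(x - 5)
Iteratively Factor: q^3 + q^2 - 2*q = (q)*(q^2 + q - 2) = q*(q - 1)*(q + 2)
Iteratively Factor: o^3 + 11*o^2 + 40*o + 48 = (o + 3)*(o^2 + 8*o + 16) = (o + 3)*(o + 4)*(o + 4)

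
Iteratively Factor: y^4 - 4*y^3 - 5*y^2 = (y)*(y^3 - 4*y^2 - 5*y) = y*(y + 1)*(y^2 - 5*y) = y^2*(y + 1)*(y - 5)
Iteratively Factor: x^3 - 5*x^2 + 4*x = (x - 1)*(x^2 - 4*x) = (x - 4)*(x - 1)*(x)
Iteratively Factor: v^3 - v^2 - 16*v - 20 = (v + 2)*(v^2 - 3*v - 10) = (v + 2)^2*(v - 5)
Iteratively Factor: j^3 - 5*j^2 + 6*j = (j - 2)*(j^2 - 3*j) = (j - 3)*(j - 2)*(j)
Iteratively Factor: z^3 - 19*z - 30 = (z - 5)*(z^2 + 5*z + 6) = (z - 5)*(z + 2)*(z + 3)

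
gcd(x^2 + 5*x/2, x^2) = x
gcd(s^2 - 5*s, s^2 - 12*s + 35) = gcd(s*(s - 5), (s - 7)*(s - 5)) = s - 5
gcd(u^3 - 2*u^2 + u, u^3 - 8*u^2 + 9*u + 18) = 1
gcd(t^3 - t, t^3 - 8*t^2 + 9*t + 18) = t + 1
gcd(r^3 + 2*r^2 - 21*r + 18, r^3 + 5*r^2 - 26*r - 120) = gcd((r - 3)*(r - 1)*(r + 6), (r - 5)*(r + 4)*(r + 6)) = r + 6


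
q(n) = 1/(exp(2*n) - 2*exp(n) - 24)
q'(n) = (-2*exp(2*n) + 2*exp(n))/(exp(2*n) - 2*exp(n) - 24)^2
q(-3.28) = -0.04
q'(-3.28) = 0.00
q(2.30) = 0.02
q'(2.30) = -0.06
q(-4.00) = -0.04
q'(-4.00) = 0.00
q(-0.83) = -0.04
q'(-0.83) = 0.00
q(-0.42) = -0.04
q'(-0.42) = 0.00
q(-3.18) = -0.04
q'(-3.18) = 0.00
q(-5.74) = -0.04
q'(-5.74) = 0.00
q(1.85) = 0.27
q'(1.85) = -4.91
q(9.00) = 0.00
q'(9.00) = 0.00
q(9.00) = 0.00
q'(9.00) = 0.00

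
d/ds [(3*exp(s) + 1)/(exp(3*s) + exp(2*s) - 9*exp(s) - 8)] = (-(3*exp(s) + 1)*(3*exp(2*s) + 2*exp(s) - 9) + 3*exp(3*s) + 3*exp(2*s) - 27*exp(s) - 24)*exp(s)/(exp(3*s) + exp(2*s) - 9*exp(s) - 8)^2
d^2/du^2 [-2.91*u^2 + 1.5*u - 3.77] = -5.82000000000000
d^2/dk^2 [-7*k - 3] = 0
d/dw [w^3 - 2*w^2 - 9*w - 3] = 3*w^2 - 4*w - 9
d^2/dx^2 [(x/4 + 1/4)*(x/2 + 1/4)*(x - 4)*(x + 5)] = 3*x^2/2 + 15*x/8 - 9/2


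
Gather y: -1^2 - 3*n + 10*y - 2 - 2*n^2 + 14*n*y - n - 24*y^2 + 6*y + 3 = -2*n^2 - 4*n - 24*y^2 + y*(14*n + 16)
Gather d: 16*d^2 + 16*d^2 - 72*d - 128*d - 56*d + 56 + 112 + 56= 32*d^2 - 256*d + 224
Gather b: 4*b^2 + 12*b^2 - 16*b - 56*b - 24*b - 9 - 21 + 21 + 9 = 16*b^2 - 96*b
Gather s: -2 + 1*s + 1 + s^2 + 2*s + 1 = s^2 + 3*s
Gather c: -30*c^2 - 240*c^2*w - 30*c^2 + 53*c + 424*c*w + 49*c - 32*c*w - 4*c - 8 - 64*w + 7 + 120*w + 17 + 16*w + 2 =c^2*(-240*w - 60) + c*(392*w + 98) + 72*w + 18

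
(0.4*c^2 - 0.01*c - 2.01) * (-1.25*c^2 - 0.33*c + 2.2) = -0.5*c^4 - 0.1195*c^3 + 3.3958*c^2 + 0.6413*c - 4.422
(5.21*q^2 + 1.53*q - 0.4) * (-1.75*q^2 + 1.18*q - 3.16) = -9.1175*q^4 + 3.4703*q^3 - 13.9582*q^2 - 5.3068*q + 1.264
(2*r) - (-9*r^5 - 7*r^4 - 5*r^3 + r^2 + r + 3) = 9*r^5 + 7*r^4 + 5*r^3 - r^2 + r - 3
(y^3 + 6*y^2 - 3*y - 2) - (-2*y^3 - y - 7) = 3*y^3 + 6*y^2 - 2*y + 5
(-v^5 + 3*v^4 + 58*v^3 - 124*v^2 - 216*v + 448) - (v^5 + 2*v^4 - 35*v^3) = -2*v^5 + v^4 + 93*v^3 - 124*v^2 - 216*v + 448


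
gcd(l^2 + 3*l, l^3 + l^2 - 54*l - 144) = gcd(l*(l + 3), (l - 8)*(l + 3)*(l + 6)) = l + 3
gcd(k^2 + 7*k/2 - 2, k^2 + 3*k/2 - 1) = k - 1/2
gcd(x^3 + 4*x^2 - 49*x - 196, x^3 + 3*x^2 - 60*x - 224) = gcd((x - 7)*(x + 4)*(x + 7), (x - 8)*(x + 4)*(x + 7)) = x^2 + 11*x + 28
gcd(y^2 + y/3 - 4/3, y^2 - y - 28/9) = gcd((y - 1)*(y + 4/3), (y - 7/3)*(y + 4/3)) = y + 4/3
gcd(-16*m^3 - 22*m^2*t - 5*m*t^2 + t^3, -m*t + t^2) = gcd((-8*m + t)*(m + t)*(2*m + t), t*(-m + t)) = 1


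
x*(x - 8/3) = x^2 - 8*x/3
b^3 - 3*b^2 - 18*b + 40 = (b - 5)*(b - 2)*(b + 4)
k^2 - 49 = (k - 7)*(k + 7)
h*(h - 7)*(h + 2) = h^3 - 5*h^2 - 14*h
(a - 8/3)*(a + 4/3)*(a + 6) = a^3 + 14*a^2/3 - 104*a/9 - 64/3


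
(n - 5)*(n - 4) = n^2 - 9*n + 20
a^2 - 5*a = a*(a - 5)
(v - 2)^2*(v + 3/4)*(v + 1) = v^4 - 9*v^3/4 - 9*v^2/4 + 4*v + 3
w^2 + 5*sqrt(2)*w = w*(w + 5*sqrt(2))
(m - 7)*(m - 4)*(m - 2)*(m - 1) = m^4 - 14*m^3 + 63*m^2 - 106*m + 56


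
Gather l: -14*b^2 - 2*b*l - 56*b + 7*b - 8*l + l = -14*b^2 - 49*b + l*(-2*b - 7)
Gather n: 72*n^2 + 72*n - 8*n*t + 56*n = 72*n^2 + n*(128 - 8*t)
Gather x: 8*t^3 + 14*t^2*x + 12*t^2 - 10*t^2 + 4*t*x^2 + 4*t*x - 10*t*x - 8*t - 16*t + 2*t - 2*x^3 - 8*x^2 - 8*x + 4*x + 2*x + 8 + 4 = 8*t^3 + 2*t^2 - 22*t - 2*x^3 + x^2*(4*t - 8) + x*(14*t^2 - 6*t - 2) + 12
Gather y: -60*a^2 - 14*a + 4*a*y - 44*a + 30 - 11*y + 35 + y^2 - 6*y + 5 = -60*a^2 - 58*a + y^2 + y*(4*a - 17) + 70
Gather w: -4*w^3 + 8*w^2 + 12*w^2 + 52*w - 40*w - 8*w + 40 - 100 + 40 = -4*w^3 + 20*w^2 + 4*w - 20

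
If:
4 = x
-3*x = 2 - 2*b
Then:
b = 7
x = 4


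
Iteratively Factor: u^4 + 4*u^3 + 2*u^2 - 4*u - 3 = (u + 3)*(u^3 + u^2 - u - 1) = (u + 1)*(u + 3)*(u^2 - 1) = (u - 1)*(u + 1)*(u + 3)*(u + 1)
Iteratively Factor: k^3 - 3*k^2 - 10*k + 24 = (k - 4)*(k^2 + k - 6) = (k - 4)*(k + 3)*(k - 2)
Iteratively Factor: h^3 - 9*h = (h)*(h^2 - 9) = h*(h + 3)*(h - 3)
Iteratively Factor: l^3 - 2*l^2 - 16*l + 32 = (l - 2)*(l^2 - 16) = (l - 2)*(l + 4)*(l - 4)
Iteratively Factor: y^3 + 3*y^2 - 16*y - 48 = (y - 4)*(y^2 + 7*y + 12) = (y - 4)*(y + 4)*(y + 3)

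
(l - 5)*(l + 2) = l^2 - 3*l - 10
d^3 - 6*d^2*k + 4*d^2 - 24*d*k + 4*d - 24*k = (d + 2)^2*(d - 6*k)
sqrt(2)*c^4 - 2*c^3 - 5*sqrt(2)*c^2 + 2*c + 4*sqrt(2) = (c - 1)*(c - 2*sqrt(2))*(c + sqrt(2))*(sqrt(2)*c + sqrt(2))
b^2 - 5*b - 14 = (b - 7)*(b + 2)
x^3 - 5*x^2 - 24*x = x*(x - 8)*(x + 3)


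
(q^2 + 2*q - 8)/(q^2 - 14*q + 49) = (q^2 + 2*q - 8)/(q^2 - 14*q + 49)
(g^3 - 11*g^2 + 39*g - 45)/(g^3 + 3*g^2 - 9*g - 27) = (g^2 - 8*g + 15)/(g^2 + 6*g + 9)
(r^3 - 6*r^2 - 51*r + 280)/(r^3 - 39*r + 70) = (r - 8)/(r - 2)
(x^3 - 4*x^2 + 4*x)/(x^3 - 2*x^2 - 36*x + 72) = x*(x - 2)/(x^2 - 36)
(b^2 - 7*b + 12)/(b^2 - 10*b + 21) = (b - 4)/(b - 7)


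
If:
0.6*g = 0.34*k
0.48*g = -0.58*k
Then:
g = 0.00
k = 0.00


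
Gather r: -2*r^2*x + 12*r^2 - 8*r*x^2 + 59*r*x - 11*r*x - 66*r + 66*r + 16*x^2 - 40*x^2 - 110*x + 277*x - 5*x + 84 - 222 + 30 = r^2*(12 - 2*x) + r*(-8*x^2 + 48*x) - 24*x^2 + 162*x - 108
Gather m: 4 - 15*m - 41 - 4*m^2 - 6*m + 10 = -4*m^2 - 21*m - 27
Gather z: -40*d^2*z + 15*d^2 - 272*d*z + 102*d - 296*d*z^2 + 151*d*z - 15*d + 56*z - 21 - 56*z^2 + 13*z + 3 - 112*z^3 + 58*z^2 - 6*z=15*d^2 + 87*d - 112*z^3 + z^2*(2 - 296*d) + z*(-40*d^2 - 121*d + 63) - 18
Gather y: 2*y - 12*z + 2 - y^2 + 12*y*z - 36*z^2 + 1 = -y^2 + y*(12*z + 2) - 36*z^2 - 12*z + 3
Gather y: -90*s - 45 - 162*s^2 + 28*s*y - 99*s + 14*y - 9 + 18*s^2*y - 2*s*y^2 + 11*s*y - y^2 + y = -162*s^2 - 189*s + y^2*(-2*s - 1) + y*(18*s^2 + 39*s + 15) - 54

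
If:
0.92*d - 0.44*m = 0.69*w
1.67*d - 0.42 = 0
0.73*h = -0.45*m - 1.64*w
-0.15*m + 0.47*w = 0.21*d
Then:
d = 0.25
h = -0.56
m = 0.23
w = 0.19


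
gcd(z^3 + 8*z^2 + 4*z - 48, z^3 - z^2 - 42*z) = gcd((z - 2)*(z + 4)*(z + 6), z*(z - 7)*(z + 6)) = z + 6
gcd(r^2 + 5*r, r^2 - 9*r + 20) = 1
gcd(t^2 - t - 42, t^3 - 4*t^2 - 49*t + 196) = t - 7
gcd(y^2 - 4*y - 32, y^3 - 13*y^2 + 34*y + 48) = y - 8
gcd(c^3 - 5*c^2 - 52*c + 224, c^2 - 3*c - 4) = c - 4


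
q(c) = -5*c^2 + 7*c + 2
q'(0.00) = 7.00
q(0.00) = 2.00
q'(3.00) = -23.00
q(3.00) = -22.00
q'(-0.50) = 12.00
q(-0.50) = -2.75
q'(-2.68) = 33.80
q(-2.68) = -52.67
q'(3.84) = -31.40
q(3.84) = -44.85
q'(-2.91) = 36.10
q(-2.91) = -60.71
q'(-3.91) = 46.10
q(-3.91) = -101.81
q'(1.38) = -6.80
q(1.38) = 2.14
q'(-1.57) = 22.70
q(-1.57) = -21.31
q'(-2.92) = 36.20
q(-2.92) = -61.07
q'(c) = 7 - 10*c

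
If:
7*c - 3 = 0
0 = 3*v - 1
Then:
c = 3/7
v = 1/3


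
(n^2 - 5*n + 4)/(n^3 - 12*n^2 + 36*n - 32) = (n^2 - 5*n + 4)/(n^3 - 12*n^2 + 36*n - 32)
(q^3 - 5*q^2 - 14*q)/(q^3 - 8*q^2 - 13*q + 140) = q*(q + 2)/(q^2 - q - 20)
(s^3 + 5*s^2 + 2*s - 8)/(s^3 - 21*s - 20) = (s^2 + s - 2)/(s^2 - 4*s - 5)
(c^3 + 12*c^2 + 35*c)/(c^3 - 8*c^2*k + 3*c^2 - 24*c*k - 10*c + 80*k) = c*(c + 7)/(c^2 - 8*c*k - 2*c + 16*k)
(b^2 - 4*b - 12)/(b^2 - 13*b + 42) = (b + 2)/(b - 7)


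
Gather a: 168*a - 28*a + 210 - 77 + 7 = 140*a + 140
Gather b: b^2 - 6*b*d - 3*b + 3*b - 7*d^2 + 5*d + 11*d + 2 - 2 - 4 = b^2 - 6*b*d - 7*d^2 + 16*d - 4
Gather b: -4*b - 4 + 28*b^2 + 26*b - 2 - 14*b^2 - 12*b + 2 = 14*b^2 + 10*b - 4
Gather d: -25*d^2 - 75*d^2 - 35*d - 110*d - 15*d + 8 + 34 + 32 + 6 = -100*d^2 - 160*d + 80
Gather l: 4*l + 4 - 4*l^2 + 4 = -4*l^2 + 4*l + 8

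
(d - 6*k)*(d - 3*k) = d^2 - 9*d*k + 18*k^2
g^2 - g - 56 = (g - 8)*(g + 7)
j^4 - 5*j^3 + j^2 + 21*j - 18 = (j - 3)^2*(j - 1)*(j + 2)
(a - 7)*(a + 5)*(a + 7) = a^3 + 5*a^2 - 49*a - 245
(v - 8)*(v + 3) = v^2 - 5*v - 24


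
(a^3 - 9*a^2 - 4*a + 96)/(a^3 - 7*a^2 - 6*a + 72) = (a - 8)/(a - 6)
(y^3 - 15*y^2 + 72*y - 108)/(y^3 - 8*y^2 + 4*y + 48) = (y^2 - 9*y + 18)/(y^2 - 2*y - 8)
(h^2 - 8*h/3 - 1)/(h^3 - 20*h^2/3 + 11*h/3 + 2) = (h - 3)/(h^2 - 7*h + 6)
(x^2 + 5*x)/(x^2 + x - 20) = x/(x - 4)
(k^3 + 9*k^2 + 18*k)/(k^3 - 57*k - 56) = k*(k^2 + 9*k + 18)/(k^3 - 57*k - 56)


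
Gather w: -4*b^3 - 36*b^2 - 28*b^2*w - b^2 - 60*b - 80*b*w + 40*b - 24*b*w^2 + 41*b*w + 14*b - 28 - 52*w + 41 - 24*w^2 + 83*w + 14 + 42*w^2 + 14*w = -4*b^3 - 37*b^2 - 6*b + w^2*(18 - 24*b) + w*(-28*b^2 - 39*b + 45) + 27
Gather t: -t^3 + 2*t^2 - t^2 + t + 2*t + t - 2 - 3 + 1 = -t^3 + t^2 + 4*t - 4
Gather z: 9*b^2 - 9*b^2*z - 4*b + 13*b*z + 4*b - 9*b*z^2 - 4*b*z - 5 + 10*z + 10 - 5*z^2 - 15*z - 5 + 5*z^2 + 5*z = 9*b^2 - 9*b*z^2 + z*(-9*b^2 + 9*b)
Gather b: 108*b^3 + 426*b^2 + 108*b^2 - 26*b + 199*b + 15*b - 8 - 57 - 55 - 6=108*b^3 + 534*b^2 + 188*b - 126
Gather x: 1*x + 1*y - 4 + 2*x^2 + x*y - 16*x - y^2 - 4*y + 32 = 2*x^2 + x*(y - 15) - y^2 - 3*y + 28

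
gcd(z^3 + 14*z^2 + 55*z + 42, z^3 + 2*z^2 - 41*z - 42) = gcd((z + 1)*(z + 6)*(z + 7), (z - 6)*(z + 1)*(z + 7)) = z^2 + 8*z + 7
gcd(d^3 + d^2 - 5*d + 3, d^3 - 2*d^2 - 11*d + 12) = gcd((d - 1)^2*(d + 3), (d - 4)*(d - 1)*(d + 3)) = d^2 + 2*d - 3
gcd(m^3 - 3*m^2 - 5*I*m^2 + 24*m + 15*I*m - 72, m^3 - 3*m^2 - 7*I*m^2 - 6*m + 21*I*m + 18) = m - 3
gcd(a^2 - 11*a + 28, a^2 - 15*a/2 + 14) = a - 4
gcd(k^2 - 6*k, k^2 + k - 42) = k - 6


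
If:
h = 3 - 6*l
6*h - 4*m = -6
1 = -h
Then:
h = -1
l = 2/3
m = 0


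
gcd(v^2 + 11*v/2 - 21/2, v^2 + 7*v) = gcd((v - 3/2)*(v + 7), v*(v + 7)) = v + 7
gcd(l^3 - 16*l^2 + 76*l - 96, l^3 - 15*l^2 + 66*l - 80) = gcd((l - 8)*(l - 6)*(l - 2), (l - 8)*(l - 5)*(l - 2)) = l^2 - 10*l + 16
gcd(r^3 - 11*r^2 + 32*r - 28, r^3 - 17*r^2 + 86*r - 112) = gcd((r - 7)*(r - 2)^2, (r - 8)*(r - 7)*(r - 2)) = r^2 - 9*r + 14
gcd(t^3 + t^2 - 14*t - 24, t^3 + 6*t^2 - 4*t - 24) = t + 2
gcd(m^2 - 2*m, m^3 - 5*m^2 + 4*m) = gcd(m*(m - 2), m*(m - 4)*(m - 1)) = m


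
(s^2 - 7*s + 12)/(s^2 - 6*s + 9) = (s - 4)/(s - 3)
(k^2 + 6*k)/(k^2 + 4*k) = (k + 6)/(k + 4)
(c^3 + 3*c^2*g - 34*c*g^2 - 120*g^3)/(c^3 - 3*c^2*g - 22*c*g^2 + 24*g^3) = (c + 5*g)/(c - g)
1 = 1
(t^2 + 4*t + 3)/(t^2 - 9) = (t + 1)/(t - 3)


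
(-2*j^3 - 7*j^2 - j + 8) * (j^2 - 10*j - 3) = -2*j^5 + 13*j^4 + 75*j^3 + 39*j^2 - 77*j - 24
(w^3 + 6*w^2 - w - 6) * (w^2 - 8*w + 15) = w^5 - 2*w^4 - 34*w^3 + 92*w^2 + 33*w - 90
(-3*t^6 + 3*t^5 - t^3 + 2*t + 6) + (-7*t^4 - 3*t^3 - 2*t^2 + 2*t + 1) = -3*t^6 + 3*t^5 - 7*t^4 - 4*t^3 - 2*t^2 + 4*t + 7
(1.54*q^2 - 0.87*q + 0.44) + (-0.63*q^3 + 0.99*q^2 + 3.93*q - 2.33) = -0.63*q^3 + 2.53*q^2 + 3.06*q - 1.89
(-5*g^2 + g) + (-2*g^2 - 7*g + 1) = -7*g^2 - 6*g + 1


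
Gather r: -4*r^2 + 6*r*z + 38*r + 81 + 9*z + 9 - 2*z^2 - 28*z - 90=-4*r^2 + r*(6*z + 38) - 2*z^2 - 19*z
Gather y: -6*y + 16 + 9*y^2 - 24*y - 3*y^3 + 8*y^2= -3*y^3 + 17*y^2 - 30*y + 16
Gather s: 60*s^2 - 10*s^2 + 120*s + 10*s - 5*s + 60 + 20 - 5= 50*s^2 + 125*s + 75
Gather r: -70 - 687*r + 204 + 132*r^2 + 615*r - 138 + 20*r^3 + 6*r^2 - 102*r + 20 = 20*r^3 + 138*r^2 - 174*r + 16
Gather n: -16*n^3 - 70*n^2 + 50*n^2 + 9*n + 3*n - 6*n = -16*n^3 - 20*n^2 + 6*n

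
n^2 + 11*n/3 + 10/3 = (n + 5/3)*(n + 2)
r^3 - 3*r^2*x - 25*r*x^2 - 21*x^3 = (r - 7*x)*(r + x)*(r + 3*x)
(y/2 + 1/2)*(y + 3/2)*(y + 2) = y^3/2 + 9*y^2/4 + 13*y/4 + 3/2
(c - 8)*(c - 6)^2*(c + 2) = c^4 - 18*c^3 + 92*c^2 - 24*c - 576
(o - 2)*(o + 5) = o^2 + 3*o - 10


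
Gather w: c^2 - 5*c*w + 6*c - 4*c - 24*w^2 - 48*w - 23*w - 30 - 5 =c^2 + 2*c - 24*w^2 + w*(-5*c - 71) - 35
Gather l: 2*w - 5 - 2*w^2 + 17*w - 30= -2*w^2 + 19*w - 35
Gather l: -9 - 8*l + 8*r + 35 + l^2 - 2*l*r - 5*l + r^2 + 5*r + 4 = l^2 + l*(-2*r - 13) + r^2 + 13*r + 30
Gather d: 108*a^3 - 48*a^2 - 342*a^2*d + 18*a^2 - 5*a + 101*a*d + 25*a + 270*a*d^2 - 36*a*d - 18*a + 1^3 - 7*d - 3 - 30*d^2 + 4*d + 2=108*a^3 - 30*a^2 + 2*a + d^2*(270*a - 30) + d*(-342*a^2 + 65*a - 3)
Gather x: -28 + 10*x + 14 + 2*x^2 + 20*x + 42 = 2*x^2 + 30*x + 28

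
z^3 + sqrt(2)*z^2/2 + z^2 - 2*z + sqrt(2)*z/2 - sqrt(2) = (z - 1)*(z + 2)*(z + sqrt(2)/2)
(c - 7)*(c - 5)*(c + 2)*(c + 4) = c^4 - 6*c^3 - 29*c^2 + 114*c + 280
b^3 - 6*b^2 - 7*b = b*(b - 7)*(b + 1)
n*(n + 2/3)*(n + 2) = n^3 + 8*n^2/3 + 4*n/3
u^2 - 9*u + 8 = (u - 8)*(u - 1)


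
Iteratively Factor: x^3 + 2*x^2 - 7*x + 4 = (x + 4)*(x^2 - 2*x + 1) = (x - 1)*(x + 4)*(x - 1)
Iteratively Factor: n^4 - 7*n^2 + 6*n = (n)*(n^3 - 7*n + 6) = n*(n - 1)*(n^2 + n - 6) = n*(n - 1)*(n + 3)*(n - 2)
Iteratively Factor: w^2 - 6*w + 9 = (w - 3)*(w - 3)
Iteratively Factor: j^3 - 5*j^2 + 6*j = (j)*(j^2 - 5*j + 6) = j*(j - 2)*(j - 3)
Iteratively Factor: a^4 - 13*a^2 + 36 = (a + 2)*(a^3 - 2*a^2 - 9*a + 18) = (a + 2)*(a + 3)*(a^2 - 5*a + 6) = (a - 2)*(a + 2)*(a + 3)*(a - 3)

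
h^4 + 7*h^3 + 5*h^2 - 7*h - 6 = (h - 1)*(h + 1)^2*(h + 6)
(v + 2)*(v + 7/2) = v^2 + 11*v/2 + 7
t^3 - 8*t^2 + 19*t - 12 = (t - 4)*(t - 3)*(t - 1)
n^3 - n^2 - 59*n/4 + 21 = (n - 7/2)*(n - 3/2)*(n + 4)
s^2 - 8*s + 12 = (s - 6)*(s - 2)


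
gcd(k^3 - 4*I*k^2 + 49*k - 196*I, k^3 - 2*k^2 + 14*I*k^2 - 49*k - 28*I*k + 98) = k + 7*I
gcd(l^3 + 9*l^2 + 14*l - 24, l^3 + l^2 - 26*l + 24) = l^2 + 5*l - 6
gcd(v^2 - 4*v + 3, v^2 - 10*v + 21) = v - 3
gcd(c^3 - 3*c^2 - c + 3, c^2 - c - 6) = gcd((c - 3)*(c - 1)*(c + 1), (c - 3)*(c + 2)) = c - 3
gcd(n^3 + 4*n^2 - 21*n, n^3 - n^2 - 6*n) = n^2 - 3*n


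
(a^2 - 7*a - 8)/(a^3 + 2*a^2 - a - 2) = (a - 8)/(a^2 + a - 2)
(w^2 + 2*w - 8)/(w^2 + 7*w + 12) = (w - 2)/(w + 3)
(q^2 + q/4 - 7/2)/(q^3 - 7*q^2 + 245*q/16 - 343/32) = 8*(q + 2)/(8*q^2 - 42*q + 49)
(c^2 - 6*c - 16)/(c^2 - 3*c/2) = 2*(c^2 - 6*c - 16)/(c*(2*c - 3))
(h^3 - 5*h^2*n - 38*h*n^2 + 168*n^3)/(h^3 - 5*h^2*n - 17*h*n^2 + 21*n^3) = (h^2 + 2*h*n - 24*n^2)/(h^2 + 2*h*n - 3*n^2)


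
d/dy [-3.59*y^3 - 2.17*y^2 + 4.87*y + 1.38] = -10.77*y^2 - 4.34*y + 4.87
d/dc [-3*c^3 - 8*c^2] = c*(-9*c - 16)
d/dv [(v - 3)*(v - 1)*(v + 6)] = 3*v^2 + 4*v - 21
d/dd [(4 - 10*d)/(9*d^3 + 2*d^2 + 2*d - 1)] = 2*(90*d^3 - 44*d^2 - 8*d + 1)/(81*d^6 + 36*d^5 + 40*d^4 - 10*d^3 - 4*d + 1)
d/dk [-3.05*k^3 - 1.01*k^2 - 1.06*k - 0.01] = -9.15*k^2 - 2.02*k - 1.06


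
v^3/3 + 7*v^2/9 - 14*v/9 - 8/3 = (v/3 + 1)*(v - 2)*(v + 4/3)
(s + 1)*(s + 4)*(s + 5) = s^3 + 10*s^2 + 29*s + 20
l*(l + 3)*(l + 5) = l^3 + 8*l^2 + 15*l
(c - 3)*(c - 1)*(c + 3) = c^3 - c^2 - 9*c + 9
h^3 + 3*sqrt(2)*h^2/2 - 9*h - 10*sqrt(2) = (h - 2*sqrt(2))*(h + sqrt(2))*(h + 5*sqrt(2)/2)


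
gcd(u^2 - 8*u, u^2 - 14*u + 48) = u - 8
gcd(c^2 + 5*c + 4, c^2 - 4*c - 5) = c + 1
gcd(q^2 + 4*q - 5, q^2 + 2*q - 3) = q - 1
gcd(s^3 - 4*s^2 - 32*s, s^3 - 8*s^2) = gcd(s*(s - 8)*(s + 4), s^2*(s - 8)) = s^2 - 8*s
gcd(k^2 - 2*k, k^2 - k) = k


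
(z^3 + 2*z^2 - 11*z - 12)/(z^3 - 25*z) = (z^3 + 2*z^2 - 11*z - 12)/(z*(z^2 - 25))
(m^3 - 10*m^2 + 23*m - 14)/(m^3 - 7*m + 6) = (m - 7)/(m + 3)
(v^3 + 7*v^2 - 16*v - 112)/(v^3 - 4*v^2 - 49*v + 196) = (v + 4)/(v - 7)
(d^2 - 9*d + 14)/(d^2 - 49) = (d - 2)/(d + 7)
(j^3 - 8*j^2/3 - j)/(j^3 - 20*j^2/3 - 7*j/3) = (j - 3)/(j - 7)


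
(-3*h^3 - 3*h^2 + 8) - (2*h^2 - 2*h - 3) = -3*h^3 - 5*h^2 + 2*h + 11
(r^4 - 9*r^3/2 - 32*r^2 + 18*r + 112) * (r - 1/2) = r^5 - 5*r^4 - 119*r^3/4 + 34*r^2 + 103*r - 56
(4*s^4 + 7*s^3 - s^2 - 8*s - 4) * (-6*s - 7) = -24*s^5 - 70*s^4 - 43*s^3 + 55*s^2 + 80*s + 28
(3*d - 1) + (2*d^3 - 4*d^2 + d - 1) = 2*d^3 - 4*d^2 + 4*d - 2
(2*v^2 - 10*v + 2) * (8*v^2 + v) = 16*v^4 - 78*v^3 + 6*v^2 + 2*v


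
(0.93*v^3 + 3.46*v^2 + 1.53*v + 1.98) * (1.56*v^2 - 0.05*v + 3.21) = 1.4508*v^5 + 5.3511*v^4 + 5.1991*v^3 + 14.1189*v^2 + 4.8123*v + 6.3558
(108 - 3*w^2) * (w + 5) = -3*w^3 - 15*w^2 + 108*w + 540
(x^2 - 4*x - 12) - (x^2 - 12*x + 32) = 8*x - 44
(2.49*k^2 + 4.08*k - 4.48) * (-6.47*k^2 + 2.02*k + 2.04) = -16.1103*k^4 - 21.3678*k^3 + 42.3068*k^2 - 0.726400000000002*k - 9.1392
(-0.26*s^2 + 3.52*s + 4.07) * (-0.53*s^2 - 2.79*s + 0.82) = 0.1378*s^4 - 1.1402*s^3 - 12.1911*s^2 - 8.4689*s + 3.3374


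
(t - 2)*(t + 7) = t^2 + 5*t - 14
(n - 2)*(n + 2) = n^2 - 4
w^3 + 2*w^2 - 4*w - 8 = (w - 2)*(w + 2)^2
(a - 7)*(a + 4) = a^2 - 3*a - 28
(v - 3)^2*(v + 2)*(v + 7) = v^4 + 3*v^3 - 31*v^2 - 3*v + 126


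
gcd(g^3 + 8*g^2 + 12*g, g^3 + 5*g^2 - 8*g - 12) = g + 6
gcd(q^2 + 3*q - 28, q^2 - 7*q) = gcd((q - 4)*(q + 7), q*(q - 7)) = 1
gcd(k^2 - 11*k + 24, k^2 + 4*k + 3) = 1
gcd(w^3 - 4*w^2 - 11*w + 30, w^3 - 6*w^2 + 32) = 1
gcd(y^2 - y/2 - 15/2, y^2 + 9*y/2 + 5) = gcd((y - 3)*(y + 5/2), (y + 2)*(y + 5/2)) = y + 5/2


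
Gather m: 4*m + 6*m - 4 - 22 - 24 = 10*m - 50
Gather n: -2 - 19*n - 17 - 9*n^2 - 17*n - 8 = -9*n^2 - 36*n - 27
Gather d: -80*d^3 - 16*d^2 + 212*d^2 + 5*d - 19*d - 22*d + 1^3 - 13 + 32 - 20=-80*d^3 + 196*d^2 - 36*d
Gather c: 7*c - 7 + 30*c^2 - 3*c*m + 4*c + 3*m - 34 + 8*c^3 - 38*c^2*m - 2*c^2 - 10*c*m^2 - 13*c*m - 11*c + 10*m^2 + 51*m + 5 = 8*c^3 + c^2*(28 - 38*m) + c*(-10*m^2 - 16*m) + 10*m^2 + 54*m - 36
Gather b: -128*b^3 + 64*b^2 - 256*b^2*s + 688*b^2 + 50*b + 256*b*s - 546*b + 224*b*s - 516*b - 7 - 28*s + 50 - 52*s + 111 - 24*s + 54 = -128*b^3 + b^2*(752 - 256*s) + b*(480*s - 1012) - 104*s + 208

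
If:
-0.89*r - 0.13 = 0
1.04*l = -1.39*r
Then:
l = 0.20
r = -0.15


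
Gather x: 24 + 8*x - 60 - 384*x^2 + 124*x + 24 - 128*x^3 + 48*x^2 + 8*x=-128*x^3 - 336*x^2 + 140*x - 12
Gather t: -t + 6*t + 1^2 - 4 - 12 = 5*t - 15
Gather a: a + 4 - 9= a - 5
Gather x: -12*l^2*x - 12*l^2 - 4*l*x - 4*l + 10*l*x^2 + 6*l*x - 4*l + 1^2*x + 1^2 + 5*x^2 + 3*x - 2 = -12*l^2 - 8*l + x^2*(10*l + 5) + x*(-12*l^2 + 2*l + 4) - 1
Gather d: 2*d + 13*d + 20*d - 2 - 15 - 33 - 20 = 35*d - 70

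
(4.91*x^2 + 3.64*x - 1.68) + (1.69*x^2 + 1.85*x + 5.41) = 6.6*x^2 + 5.49*x + 3.73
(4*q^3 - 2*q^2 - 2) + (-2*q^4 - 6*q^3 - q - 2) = -2*q^4 - 2*q^3 - 2*q^2 - q - 4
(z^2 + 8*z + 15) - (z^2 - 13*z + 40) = 21*z - 25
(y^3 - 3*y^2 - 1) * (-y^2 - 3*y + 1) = -y^5 + 10*y^3 - 2*y^2 + 3*y - 1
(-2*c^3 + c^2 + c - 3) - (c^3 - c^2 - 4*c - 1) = -3*c^3 + 2*c^2 + 5*c - 2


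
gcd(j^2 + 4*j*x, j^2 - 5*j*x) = j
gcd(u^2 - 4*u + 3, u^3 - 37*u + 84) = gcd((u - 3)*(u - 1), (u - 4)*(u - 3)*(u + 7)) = u - 3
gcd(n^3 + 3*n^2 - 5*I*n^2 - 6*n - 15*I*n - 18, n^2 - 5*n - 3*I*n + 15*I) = n - 3*I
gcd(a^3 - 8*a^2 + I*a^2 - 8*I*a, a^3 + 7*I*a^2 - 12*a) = a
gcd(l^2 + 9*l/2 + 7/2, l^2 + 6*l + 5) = l + 1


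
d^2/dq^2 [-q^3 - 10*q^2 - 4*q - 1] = -6*q - 20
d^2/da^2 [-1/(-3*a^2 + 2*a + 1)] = 2*(9*a^2 - 6*a - 4*(3*a - 1)^2 - 3)/(-3*a^2 + 2*a + 1)^3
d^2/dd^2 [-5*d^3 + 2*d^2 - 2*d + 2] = 4 - 30*d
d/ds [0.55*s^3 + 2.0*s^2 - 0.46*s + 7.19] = 1.65*s^2 + 4.0*s - 0.46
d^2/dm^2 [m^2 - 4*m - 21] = 2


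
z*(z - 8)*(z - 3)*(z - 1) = z^4 - 12*z^3 + 35*z^2 - 24*z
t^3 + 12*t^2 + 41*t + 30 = (t + 1)*(t + 5)*(t + 6)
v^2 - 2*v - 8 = (v - 4)*(v + 2)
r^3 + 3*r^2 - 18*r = r*(r - 3)*(r + 6)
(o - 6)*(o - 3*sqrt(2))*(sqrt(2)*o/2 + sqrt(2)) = sqrt(2)*o^3/2 - 3*o^2 - 2*sqrt(2)*o^2 - 6*sqrt(2)*o + 12*o + 36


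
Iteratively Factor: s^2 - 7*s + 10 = (s - 2)*(s - 5)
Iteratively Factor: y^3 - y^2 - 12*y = (y + 3)*(y^2 - 4*y) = (y - 4)*(y + 3)*(y)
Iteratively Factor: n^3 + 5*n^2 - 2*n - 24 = (n + 4)*(n^2 + n - 6) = (n + 3)*(n + 4)*(n - 2)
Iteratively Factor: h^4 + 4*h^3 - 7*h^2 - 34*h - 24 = (h + 4)*(h^3 - 7*h - 6) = (h + 1)*(h + 4)*(h^2 - h - 6) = (h - 3)*(h + 1)*(h + 4)*(h + 2)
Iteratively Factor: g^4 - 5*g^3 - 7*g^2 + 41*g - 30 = (g - 1)*(g^3 - 4*g^2 - 11*g + 30) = (g - 1)*(g + 3)*(g^2 - 7*g + 10) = (g - 5)*(g - 1)*(g + 3)*(g - 2)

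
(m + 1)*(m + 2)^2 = m^3 + 5*m^2 + 8*m + 4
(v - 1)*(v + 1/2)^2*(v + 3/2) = v^4 + 3*v^3/2 - 3*v^2/4 - 11*v/8 - 3/8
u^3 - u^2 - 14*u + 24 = (u - 3)*(u - 2)*(u + 4)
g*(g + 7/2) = g^2 + 7*g/2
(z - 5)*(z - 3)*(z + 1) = z^3 - 7*z^2 + 7*z + 15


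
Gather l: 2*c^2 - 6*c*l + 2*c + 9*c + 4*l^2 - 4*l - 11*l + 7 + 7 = 2*c^2 + 11*c + 4*l^2 + l*(-6*c - 15) + 14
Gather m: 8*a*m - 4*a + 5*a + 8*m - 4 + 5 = a + m*(8*a + 8) + 1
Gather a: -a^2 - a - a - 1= -a^2 - 2*a - 1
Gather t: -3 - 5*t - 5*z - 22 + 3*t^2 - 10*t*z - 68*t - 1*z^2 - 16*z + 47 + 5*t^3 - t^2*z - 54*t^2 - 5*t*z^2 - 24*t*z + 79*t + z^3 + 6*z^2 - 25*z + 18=5*t^3 + t^2*(-z - 51) + t*(-5*z^2 - 34*z + 6) + z^3 + 5*z^2 - 46*z + 40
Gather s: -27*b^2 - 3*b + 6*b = -27*b^2 + 3*b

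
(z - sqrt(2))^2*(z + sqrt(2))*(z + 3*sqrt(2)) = z^4 + 2*sqrt(2)*z^3 - 8*z^2 - 4*sqrt(2)*z + 12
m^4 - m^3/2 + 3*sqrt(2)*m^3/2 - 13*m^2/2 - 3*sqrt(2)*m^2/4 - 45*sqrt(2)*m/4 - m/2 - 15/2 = (m - 3)*(m + 5/2)*(m + sqrt(2)/2)*(m + sqrt(2))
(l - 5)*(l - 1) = l^2 - 6*l + 5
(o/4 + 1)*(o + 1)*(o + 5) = o^3/4 + 5*o^2/2 + 29*o/4 + 5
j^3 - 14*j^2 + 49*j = j*(j - 7)^2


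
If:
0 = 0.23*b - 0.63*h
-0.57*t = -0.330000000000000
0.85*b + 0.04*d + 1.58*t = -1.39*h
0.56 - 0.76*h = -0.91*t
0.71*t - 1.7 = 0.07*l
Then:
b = 3.92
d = -155.80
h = 1.43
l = -18.41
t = 0.58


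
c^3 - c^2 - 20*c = c*(c - 5)*(c + 4)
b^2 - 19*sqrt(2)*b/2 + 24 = (b - 8*sqrt(2))*(b - 3*sqrt(2)/2)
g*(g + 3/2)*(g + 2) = g^3 + 7*g^2/2 + 3*g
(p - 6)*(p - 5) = p^2 - 11*p + 30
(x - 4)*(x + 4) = x^2 - 16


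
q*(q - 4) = q^2 - 4*q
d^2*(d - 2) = d^3 - 2*d^2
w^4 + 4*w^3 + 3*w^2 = w^2*(w + 1)*(w + 3)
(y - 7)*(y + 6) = y^2 - y - 42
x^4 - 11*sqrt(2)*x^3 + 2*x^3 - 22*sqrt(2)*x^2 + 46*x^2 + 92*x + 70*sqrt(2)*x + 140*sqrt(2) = (x + 2)*(x - 7*sqrt(2))*(x - 5*sqrt(2))*(x + sqrt(2))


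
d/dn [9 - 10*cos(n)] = 10*sin(n)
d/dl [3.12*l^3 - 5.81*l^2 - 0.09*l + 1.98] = 9.36*l^2 - 11.62*l - 0.09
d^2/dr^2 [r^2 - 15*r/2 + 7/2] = 2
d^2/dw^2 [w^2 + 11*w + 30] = 2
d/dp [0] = 0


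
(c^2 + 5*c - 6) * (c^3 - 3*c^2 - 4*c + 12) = c^5 + 2*c^4 - 25*c^3 + 10*c^2 + 84*c - 72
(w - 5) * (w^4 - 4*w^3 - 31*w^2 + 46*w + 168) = w^5 - 9*w^4 - 11*w^3 + 201*w^2 - 62*w - 840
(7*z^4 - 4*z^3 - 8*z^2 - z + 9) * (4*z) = 28*z^5 - 16*z^4 - 32*z^3 - 4*z^2 + 36*z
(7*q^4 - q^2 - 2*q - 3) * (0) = 0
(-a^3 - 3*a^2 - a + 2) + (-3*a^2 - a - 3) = -a^3 - 6*a^2 - 2*a - 1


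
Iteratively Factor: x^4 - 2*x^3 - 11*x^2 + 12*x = (x - 1)*(x^3 - x^2 - 12*x) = (x - 1)*(x + 3)*(x^2 - 4*x) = x*(x - 1)*(x + 3)*(x - 4)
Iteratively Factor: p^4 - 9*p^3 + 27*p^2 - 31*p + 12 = (p - 4)*(p^3 - 5*p^2 + 7*p - 3) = (p - 4)*(p - 1)*(p^2 - 4*p + 3) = (p - 4)*(p - 3)*(p - 1)*(p - 1)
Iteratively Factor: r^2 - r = (r - 1)*(r)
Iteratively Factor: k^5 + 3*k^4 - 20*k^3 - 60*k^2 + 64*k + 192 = (k - 2)*(k^4 + 5*k^3 - 10*k^2 - 80*k - 96) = (k - 2)*(k + 4)*(k^3 + k^2 - 14*k - 24) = (k - 2)*(k + 2)*(k + 4)*(k^2 - k - 12) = (k - 4)*(k - 2)*(k + 2)*(k + 4)*(k + 3)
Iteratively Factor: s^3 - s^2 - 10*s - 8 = (s + 2)*(s^2 - 3*s - 4) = (s + 1)*(s + 2)*(s - 4)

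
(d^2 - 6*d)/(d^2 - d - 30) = d/(d + 5)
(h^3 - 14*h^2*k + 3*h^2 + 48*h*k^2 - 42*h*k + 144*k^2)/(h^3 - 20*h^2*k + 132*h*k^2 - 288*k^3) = (h + 3)/(h - 6*k)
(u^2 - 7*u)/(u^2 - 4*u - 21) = u/(u + 3)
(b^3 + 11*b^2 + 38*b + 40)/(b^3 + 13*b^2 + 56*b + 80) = (b + 2)/(b + 4)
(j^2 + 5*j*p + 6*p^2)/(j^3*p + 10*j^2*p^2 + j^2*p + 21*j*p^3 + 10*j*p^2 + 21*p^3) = (j + 2*p)/(p*(j^2 + 7*j*p + j + 7*p))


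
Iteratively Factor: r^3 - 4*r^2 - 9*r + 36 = (r + 3)*(r^2 - 7*r + 12) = (r - 4)*(r + 3)*(r - 3)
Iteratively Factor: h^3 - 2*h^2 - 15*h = (h)*(h^2 - 2*h - 15) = h*(h + 3)*(h - 5)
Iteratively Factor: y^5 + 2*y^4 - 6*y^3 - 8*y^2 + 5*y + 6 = (y + 3)*(y^4 - y^3 - 3*y^2 + y + 2) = (y + 1)*(y + 3)*(y^3 - 2*y^2 - y + 2) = (y - 2)*(y + 1)*(y + 3)*(y^2 - 1) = (y - 2)*(y + 1)^2*(y + 3)*(y - 1)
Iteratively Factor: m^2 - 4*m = (m - 4)*(m)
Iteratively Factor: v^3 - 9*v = (v - 3)*(v^2 + 3*v) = (v - 3)*(v + 3)*(v)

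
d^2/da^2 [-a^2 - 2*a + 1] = -2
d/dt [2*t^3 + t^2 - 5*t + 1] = 6*t^2 + 2*t - 5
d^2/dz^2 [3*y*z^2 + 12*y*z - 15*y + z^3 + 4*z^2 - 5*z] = 6*y + 6*z + 8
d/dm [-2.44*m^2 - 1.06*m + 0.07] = -4.88*m - 1.06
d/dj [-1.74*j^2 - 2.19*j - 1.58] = -3.48*j - 2.19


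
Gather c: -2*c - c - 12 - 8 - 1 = -3*c - 21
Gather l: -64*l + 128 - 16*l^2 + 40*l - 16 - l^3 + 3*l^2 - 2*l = -l^3 - 13*l^2 - 26*l + 112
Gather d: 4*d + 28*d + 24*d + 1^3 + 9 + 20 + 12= 56*d + 42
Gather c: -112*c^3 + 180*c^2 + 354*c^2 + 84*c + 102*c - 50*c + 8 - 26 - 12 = -112*c^3 + 534*c^2 + 136*c - 30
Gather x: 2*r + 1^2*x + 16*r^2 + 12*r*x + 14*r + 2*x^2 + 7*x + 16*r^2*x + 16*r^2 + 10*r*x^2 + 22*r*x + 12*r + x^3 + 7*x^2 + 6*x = 32*r^2 + 28*r + x^3 + x^2*(10*r + 9) + x*(16*r^2 + 34*r + 14)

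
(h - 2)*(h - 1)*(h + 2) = h^3 - h^2 - 4*h + 4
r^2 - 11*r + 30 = (r - 6)*(r - 5)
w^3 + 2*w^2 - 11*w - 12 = (w - 3)*(w + 1)*(w + 4)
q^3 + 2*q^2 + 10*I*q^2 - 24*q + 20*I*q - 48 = (q + 2)*(q + 4*I)*(q + 6*I)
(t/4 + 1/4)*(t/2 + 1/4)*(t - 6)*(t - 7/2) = t^4/8 - t^3 + 29*t^2/32 + 107*t/32 + 21/16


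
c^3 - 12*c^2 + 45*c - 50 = (c - 5)^2*(c - 2)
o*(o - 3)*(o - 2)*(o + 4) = o^4 - o^3 - 14*o^2 + 24*o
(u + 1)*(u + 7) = u^2 + 8*u + 7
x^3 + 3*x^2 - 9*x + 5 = (x - 1)^2*(x + 5)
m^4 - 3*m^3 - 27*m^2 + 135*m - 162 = (m - 3)^3*(m + 6)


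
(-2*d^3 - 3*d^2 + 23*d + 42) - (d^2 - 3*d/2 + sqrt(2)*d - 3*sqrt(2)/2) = -2*d^3 - 4*d^2 - sqrt(2)*d + 49*d/2 + 3*sqrt(2)/2 + 42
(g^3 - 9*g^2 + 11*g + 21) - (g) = g^3 - 9*g^2 + 10*g + 21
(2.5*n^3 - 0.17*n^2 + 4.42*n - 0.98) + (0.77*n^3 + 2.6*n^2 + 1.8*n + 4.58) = 3.27*n^3 + 2.43*n^2 + 6.22*n + 3.6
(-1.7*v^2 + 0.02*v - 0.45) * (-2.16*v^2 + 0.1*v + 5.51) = 3.672*v^4 - 0.2132*v^3 - 8.393*v^2 + 0.0652*v - 2.4795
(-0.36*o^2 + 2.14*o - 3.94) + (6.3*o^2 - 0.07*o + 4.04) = 5.94*o^2 + 2.07*o + 0.1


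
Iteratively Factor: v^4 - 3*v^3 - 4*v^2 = (v + 1)*(v^3 - 4*v^2) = (v - 4)*(v + 1)*(v^2) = v*(v - 4)*(v + 1)*(v)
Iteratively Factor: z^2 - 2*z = (z)*(z - 2)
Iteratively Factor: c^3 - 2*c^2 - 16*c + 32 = (c - 4)*(c^2 + 2*c - 8) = (c - 4)*(c + 4)*(c - 2)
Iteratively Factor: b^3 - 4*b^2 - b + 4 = (b - 1)*(b^2 - 3*b - 4) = (b - 1)*(b + 1)*(b - 4)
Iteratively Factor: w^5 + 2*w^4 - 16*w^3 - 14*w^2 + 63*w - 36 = (w + 3)*(w^4 - w^3 - 13*w^2 + 25*w - 12) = (w + 3)*(w + 4)*(w^3 - 5*w^2 + 7*w - 3) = (w - 1)*(w + 3)*(w + 4)*(w^2 - 4*w + 3) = (w - 3)*(w - 1)*(w + 3)*(w + 4)*(w - 1)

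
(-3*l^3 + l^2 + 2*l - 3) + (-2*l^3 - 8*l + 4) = -5*l^3 + l^2 - 6*l + 1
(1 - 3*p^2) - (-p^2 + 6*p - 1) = -2*p^2 - 6*p + 2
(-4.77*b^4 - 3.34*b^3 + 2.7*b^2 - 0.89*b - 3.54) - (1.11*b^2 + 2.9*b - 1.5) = -4.77*b^4 - 3.34*b^3 + 1.59*b^2 - 3.79*b - 2.04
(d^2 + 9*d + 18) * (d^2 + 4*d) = d^4 + 13*d^3 + 54*d^2 + 72*d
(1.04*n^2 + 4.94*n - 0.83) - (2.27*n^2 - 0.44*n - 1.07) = -1.23*n^2 + 5.38*n + 0.24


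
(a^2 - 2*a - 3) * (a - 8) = a^3 - 10*a^2 + 13*a + 24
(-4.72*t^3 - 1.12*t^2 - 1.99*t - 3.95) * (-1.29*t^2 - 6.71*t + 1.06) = 6.0888*t^5 + 33.116*t^4 + 5.0791*t^3 + 17.2612*t^2 + 24.3951*t - 4.187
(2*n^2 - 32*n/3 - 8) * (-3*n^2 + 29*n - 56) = -6*n^4 + 90*n^3 - 1192*n^2/3 + 1096*n/3 + 448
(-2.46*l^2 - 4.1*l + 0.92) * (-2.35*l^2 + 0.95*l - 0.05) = 5.781*l^4 + 7.298*l^3 - 5.934*l^2 + 1.079*l - 0.046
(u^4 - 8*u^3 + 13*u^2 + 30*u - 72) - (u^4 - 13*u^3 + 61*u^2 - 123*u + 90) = 5*u^3 - 48*u^2 + 153*u - 162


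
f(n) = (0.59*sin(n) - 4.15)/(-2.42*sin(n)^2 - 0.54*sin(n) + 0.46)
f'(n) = (4.84*sin(n)*cos(n) + 0.54*cos(n))*(0.59*sin(n) - 4.15)/(-2.42*sin(n)^2 - 0.54*sin(n) + 0.46)^2 + 0.59*cos(n)/(-2.42*sin(n)^2 - 0.54*sin(n) + 0.46)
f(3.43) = -10.33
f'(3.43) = -21.19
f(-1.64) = 3.36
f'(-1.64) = -0.68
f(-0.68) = 28.75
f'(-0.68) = 352.87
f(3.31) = -8.81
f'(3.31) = -6.09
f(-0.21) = -9.14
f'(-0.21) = 10.21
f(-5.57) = 4.05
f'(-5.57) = -12.70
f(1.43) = 1.46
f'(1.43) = -0.48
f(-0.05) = -8.69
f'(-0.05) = -4.15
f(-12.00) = 7.28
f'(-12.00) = -37.55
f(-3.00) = -8.67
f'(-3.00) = -3.71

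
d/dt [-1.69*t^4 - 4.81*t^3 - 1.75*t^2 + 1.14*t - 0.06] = -6.76*t^3 - 14.43*t^2 - 3.5*t + 1.14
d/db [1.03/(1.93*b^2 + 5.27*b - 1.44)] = (-3.9758*b - 5.4281)/(1.93*b^2 + 5.27*b - 1.44)^2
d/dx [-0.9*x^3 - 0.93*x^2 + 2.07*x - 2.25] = -2.7*x^2 - 1.86*x + 2.07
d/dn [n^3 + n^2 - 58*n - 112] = 3*n^2 + 2*n - 58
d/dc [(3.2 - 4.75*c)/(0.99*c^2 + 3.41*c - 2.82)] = (4.7025*c^2 - 6.336*c + 2.483)/(0.9801*c^4 + 6.7518*c^3 + 6.0445*c^2 - 19.2324*c + 7.9524)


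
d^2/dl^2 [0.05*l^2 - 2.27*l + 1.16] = 0.100000000000000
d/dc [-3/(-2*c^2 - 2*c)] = 3*(-2*c - 1)/(2*c^2*(c + 1)^2)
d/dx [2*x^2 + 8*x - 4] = 4*x + 8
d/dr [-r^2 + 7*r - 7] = 7 - 2*r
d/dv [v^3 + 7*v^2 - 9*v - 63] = 3*v^2 + 14*v - 9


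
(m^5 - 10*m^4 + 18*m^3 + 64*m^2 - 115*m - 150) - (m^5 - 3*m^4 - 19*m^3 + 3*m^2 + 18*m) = -7*m^4 + 37*m^3 + 61*m^2 - 133*m - 150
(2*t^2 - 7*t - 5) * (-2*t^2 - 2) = -4*t^4 + 14*t^3 + 6*t^2 + 14*t + 10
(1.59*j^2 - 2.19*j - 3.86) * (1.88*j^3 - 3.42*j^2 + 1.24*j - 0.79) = 2.9892*j^5 - 9.555*j^4 + 2.2046*j^3 + 9.2295*j^2 - 3.0563*j + 3.0494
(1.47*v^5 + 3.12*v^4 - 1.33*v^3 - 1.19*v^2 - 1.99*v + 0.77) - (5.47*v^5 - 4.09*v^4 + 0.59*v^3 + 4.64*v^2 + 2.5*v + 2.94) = -4.0*v^5 + 7.21*v^4 - 1.92*v^3 - 5.83*v^2 - 4.49*v - 2.17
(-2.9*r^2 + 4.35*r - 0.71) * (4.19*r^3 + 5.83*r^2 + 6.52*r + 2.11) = -12.151*r^5 + 1.3195*r^4 + 3.4776*r^3 + 18.1037*r^2 + 4.5493*r - 1.4981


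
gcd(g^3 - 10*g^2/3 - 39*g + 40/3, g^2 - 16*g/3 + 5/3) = g - 1/3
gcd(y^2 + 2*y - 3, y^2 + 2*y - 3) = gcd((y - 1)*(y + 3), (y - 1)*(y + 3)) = y^2 + 2*y - 3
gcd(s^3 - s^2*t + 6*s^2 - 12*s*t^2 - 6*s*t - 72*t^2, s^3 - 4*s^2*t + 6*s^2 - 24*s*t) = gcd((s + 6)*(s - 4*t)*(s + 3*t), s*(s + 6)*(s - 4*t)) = s^2 - 4*s*t + 6*s - 24*t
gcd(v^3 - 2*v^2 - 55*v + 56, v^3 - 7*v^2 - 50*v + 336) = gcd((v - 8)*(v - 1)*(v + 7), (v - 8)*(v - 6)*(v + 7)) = v^2 - v - 56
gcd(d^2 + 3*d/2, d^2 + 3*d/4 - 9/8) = d + 3/2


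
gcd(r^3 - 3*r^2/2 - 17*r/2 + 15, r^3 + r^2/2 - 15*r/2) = r^2 + r/2 - 15/2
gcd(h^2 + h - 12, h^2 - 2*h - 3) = h - 3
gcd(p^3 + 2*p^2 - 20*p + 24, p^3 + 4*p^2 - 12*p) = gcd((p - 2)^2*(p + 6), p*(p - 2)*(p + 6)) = p^2 + 4*p - 12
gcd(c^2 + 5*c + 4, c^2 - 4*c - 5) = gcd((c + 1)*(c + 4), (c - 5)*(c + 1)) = c + 1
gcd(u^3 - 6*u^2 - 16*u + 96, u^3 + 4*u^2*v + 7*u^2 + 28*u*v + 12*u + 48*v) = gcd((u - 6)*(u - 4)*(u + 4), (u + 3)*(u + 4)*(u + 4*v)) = u + 4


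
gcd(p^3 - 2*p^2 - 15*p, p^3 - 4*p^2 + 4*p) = p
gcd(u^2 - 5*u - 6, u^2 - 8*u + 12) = u - 6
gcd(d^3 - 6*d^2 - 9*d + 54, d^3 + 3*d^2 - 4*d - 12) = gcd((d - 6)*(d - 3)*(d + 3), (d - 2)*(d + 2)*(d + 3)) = d + 3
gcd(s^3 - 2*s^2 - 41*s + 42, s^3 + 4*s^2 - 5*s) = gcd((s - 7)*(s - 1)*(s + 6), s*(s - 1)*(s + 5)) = s - 1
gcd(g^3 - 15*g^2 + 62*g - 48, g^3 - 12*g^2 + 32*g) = g - 8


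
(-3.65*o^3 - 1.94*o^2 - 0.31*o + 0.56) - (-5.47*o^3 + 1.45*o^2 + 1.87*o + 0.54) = 1.82*o^3 - 3.39*o^2 - 2.18*o + 0.02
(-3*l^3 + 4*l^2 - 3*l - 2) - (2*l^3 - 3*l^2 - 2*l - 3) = -5*l^3 + 7*l^2 - l + 1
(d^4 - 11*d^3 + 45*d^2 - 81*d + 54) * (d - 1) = d^5 - 12*d^4 + 56*d^3 - 126*d^2 + 135*d - 54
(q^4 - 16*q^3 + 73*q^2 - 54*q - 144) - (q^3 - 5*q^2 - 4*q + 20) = q^4 - 17*q^3 + 78*q^2 - 50*q - 164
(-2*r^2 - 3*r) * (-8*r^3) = 16*r^5 + 24*r^4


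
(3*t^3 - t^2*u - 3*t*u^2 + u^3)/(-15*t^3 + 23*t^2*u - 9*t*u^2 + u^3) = (-t - u)/(5*t - u)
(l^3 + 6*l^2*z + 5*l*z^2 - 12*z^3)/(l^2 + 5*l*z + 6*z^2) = (l^2 + 3*l*z - 4*z^2)/(l + 2*z)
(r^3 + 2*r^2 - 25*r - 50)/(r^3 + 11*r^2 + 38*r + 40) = (r - 5)/(r + 4)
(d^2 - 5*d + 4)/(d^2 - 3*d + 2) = (d - 4)/(d - 2)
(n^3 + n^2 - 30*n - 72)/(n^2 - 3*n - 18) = n + 4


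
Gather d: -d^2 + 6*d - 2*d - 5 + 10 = -d^2 + 4*d + 5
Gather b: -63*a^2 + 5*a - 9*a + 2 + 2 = -63*a^2 - 4*a + 4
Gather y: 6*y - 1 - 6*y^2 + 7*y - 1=-6*y^2 + 13*y - 2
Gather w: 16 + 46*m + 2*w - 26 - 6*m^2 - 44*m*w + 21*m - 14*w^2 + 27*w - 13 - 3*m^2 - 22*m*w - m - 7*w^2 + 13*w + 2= -9*m^2 + 66*m - 21*w^2 + w*(42 - 66*m) - 21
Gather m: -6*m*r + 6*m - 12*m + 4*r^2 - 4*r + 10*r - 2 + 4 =m*(-6*r - 6) + 4*r^2 + 6*r + 2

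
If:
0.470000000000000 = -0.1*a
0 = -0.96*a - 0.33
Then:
No Solution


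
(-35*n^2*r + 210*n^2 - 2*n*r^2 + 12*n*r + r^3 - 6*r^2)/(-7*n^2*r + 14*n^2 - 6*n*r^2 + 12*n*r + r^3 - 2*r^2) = (5*n*r - 30*n + r^2 - 6*r)/(n*r - 2*n + r^2 - 2*r)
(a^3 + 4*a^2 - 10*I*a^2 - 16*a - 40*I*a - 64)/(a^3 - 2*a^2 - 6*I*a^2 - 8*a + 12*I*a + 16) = (a^2 + a*(4 - 8*I) - 32*I)/(a^2 + a*(-2 - 4*I) + 8*I)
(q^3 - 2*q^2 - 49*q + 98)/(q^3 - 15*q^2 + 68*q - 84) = (q + 7)/(q - 6)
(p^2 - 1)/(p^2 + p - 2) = (p + 1)/(p + 2)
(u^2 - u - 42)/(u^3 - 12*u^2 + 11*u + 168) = (u + 6)/(u^2 - 5*u - 24)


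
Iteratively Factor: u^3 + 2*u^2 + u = (u + 1)*(u^2 + u) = (u + 1)^2*(u)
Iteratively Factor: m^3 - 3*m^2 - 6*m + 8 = (m - 1)*(m^2 - 2*m - 8) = (m - 1)*(m + 2)*(m - 4)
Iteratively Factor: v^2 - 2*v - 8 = (v + 2)*(v - 4)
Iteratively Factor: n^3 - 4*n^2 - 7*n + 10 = (n - 1)*(n^2 - 3*n - 10) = (n - 1)*(n + 2)*(n - 5)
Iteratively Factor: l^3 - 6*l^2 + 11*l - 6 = (l - 3)*(l^2 - 3*l + 2) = (l - 3)*(l - 1)*(l - 2)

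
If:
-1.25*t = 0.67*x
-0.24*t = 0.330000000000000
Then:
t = -1.38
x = 2.57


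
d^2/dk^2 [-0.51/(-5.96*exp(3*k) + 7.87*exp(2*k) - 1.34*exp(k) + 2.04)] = ((-27.3564*exp(2*k) + 16.0548*exp(k) - 0.6834)*(5.96*exp(3*k) - 7.87*exp(2*k) + 1.34*exp(k) - 2.04) + 0.51*(17.88*exp(2*k) - 15.74*exp(k) + 1.34)*(35.76*exp(2*k) - 31.48*exp(k) + 2.68)*exp(k))*exp(k)/(5.96*exp(3*k) - 7.87*exp(2*k) + 1.34*exp(k) - 2.04)^3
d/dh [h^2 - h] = 2*h - 1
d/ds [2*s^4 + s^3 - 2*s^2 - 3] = s*(8*s^2 + 3*s - 4)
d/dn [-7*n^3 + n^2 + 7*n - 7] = -21*n^2 + 2*n + 7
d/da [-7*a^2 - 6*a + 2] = -14*a - 6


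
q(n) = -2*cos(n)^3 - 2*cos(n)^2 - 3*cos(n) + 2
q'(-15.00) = -2.23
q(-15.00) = 4.00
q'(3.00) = 0.69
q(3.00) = 4.95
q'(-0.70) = -6.16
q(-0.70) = -2.36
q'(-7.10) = -6.23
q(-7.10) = -1.63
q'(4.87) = -3.73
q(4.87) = 1.47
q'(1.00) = 5.82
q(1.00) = -0.52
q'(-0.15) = -1.92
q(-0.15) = -4.86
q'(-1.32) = -4.23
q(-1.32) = 1.10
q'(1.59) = 2.92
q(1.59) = 2.06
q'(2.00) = 2.16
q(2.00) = 3.05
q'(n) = 6*sin(n)*cos(n)^2 + 4*sin(n)*cos(n) + 3*sin(n)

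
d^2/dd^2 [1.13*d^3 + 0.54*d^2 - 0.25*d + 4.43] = 6.78*d + 1.08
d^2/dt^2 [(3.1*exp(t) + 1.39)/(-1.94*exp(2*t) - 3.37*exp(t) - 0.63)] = (-11.66716*exp(4*t) - 0.658435999999995*exp(3*t) - 4.52970599999995*exp(2*t) - 2.409049*exp(t) + 1.720719)*exp(t)/(7.301384*exp(6*t) + 38.049996*exp(5*t) + 73.210362*exp(4*t) + 62.985637*exp(3*t) + 23.774499*exp(2*t) + 4.012659*exp(t) + 0.250047)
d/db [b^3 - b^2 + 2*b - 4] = 3*b^2 - 2*b + 2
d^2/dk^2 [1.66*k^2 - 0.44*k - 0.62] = 3.32000000000000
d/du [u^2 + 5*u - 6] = 2*u + 5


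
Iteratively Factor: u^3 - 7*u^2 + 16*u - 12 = (u - 3)*(u^2 - 4*u + 4) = (u - 3)*(u - 2)*(u - 2)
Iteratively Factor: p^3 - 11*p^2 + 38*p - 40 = (p - 2)*(p^2 - 9*p + 20) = (p - 4)*(p - 2)*(p - 5)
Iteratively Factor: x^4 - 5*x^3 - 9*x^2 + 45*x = (x + 3)*(x^3 - 8*x^2 + 15*x) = x*(x + 3)*(x^2 - 8*x + 15) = x*(x - 3)*(x + 3)*(x - 5)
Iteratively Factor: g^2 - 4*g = (g)*(g - 4)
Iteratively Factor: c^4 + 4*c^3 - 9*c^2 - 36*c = (c - 3)*(c^3 + 7*c^2 + 12*c) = (c - 3)*(c + 3)*(c^2 + 4*c) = c*(c - 3)*(c + 3)*(c + 4)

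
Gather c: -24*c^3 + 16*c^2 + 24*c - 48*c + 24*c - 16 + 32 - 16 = -24*c^3 + 16*c^2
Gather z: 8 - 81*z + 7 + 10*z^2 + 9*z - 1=10*z^2 - 72*z + 14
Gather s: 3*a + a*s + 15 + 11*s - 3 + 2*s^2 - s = 3*a + 2*s^2 + s*(a + 10) + 12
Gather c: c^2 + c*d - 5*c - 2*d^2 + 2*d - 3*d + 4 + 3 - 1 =c^2 + c*(d - 5) - 2*d^2 - d + 6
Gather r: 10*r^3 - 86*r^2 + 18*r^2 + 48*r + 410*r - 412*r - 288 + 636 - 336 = 10*r^3 - 68*r^2 + 46*r + 12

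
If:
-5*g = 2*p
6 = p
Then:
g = -12/5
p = 6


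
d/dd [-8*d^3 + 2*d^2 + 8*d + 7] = -24*d^2 + 4*d + 8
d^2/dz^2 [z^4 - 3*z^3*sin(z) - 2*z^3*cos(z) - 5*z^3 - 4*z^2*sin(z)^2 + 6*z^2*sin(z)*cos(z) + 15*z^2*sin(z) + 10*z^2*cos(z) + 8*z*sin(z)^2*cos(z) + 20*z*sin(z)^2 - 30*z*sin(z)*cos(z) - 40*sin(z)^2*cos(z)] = 3*z^3*sin(z) + 2*z^3*cos(z) - 3*z^2*sin(z) - 12*z^2*sin(2*z) - 28*z^2*cos(z) - 8*z^2*cos(2*z) + 12*z^2 - 58*z*sin(z) + 44*z*sin(2*z) + 46*z*cos(z) + 64*z*cos(2*z) + 18*z*cos(3*z) - 30*z + 26*sin(z) + 46*sin(2*z) + 12*sin(3*z) + 30*cos(z) - 56*cos(2*z) - 90*cos(3*z) - 4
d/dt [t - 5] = 1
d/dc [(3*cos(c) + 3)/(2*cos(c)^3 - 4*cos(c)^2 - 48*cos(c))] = 3*(-5*cos(c) + cos(2*c) + cos(3*c) - 47)*sin(c)/(4*(cos(c) - 6)^2*(cos(c) + 4)^2*cos(c)^2)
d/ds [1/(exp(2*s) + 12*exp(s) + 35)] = 2*(-exp(s) - 6)*exp(s)/(exp(2*s) + 12*exp(s) + 35)^2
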